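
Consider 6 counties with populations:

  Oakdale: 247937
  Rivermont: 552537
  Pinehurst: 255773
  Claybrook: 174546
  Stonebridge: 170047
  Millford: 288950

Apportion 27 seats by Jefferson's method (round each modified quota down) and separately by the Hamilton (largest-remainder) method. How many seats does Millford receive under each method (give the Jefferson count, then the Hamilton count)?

5 and 4

Jefferson: Oakdale 4, Rivermont 9, Pinehurst 4, Claybrook 3, Stonebridge 2, Millford 5.
Hamilton: Oakdale 4, Rivermont 9, Pinehurst 4, Claybrook 3, Stonebridge 3, Millford 4.
Millford gets 5 under Jefferson and 4 under Hamilton.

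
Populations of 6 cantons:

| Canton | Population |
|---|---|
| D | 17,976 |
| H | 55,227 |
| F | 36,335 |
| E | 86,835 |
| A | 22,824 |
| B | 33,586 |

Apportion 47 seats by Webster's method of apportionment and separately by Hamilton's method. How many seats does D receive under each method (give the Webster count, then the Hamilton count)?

Webster: D 3, H 10, F 7, E 17, A 4, B 6.
Hamilton: D 4, H 10, F 7, E 16, A 4, B 6.
D gets 3 under Webster and 4 under Hamilton.

3 and 4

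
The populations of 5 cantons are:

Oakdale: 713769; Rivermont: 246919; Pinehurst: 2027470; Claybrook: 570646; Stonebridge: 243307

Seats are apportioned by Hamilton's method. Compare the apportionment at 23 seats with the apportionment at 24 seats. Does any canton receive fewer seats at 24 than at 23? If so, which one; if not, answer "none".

Stonebridge

At 23 seats: Oakdale 4, Rivermont 2, Pinehurst 12, Claybrook 3, Stonebridge 2.
At 24 seats: Oakdale 4, Rivermont 2, Pinehurst 13, Claybrook 4, Stonebridge 1.
Stonebridge drops from 2 to 1.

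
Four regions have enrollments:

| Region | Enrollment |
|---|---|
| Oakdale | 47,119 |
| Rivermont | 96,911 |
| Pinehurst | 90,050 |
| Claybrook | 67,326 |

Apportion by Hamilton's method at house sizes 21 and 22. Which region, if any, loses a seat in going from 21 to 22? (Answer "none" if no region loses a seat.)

At 21 seats: Oakdale 3, Rivermont 7, Pinehurst 6, Claybrook 5.
At 22 seats: Oakdale 3, Rivermont 7, Pinehurst 7, Claybrook 5.
No region's allocation decreased.

none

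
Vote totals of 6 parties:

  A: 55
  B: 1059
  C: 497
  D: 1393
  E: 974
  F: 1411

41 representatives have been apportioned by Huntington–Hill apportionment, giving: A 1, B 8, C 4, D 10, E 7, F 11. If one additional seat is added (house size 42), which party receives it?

Priority for the next seat is population ÷ (√(s·(s+1))).
Priorities: A 38.891, B 124.804, C 111.133, D 132.817, E 130.156, F 122.812.
Highest priority: D.

D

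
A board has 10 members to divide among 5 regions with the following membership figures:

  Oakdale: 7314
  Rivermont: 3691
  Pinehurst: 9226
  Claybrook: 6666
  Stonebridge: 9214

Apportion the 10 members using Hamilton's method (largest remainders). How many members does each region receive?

The standard divisor is 36111/10 ≈ 3611.1.
Standard quotas: Oakdale 2.0254, Rivermont 1.0221, Pinehurst 2.5549, Claybrook 1.8460, Stonebridge 2.5516.
Lower quotas: Oakdale 2, Rivermont 1, Pinehurst 2, Claybrook 1, Stonebridge 2 (sum 8, leaving 2 seats).
Remainders in descending order: Claybrook 0.8460, Pinehurst 0.5549, Stonebridge 0.5516, Oakdale 0.0254, Rivermont 0.0221.
Largest remainders: Claybrook, Pinehurst receive the extra seats.

Oakdale 2, Rivermont 1, Pinehurst 3, Claybrook 2, Stonebridge 2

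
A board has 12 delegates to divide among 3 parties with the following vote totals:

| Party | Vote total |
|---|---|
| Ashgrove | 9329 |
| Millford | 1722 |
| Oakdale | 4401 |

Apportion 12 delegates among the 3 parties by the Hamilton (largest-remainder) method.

Ashgrove 7; Millford 1; Oakdale 4

Standard divisor: 15452 ÷ 12 ≈ 1287.667.
Standard quotas: Ashgrove 7.2449, Millford 1.3373, Oakdale 3.4178.
Lower quotas: Ashgrove 7, Millford 1, Oakdale 3 (sum 11, leaving 1 seat).
Remainders in descending order: Oakdale 0.4178, Millford 0.3373, Ashgrove 0.2449.
The surplus seat goes to Oakdale.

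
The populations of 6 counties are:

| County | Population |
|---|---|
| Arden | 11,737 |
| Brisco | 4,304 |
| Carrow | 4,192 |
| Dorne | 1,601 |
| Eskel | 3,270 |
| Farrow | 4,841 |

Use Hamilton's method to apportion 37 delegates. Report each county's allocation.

The standard divisor is 29945/37 ≈ 809.324.
Standard quotas: Arden 14.5022, Brisco 5.3180, Carrow 5.1796, Dorne 1.9782, Eskel 4.0404, Farrow 5.9815.
Lower quotas: Arden 14, Brisco 5, Carrow 5, Dorne 1, Eskel 4, Farrow 5 (sum 34, leaving 3 seats).
Remainders in descending order: Farrow 0.9815, Dorne 0.9782, Arden 0.5022, Brisco 0.3180, Carrow 0.1796, Eskel 0.0404.
The surplus seats go to Farrow, Dorne, Arden.

Arden 15, Brisco 5, Carrow 5, Dorne 2, Eskel 4, Farrow 6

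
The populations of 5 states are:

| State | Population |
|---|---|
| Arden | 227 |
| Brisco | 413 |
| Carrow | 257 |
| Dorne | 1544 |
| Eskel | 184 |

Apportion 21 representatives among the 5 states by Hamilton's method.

The standard divisor is 2625/21 = 125.
Standard quotas: Arden 1.816, Brisco 3.304, Carrow 2.056, Dorne 12.352, Eskel 1.472.
Lower quotas: Arden 1, Brisco 3, Carrow 2, Dorne 12, Eskel 1 (sum 19, leaving 2 seats).
Remainders in descending order: Arden 0.816, Eskel 0.472, Dorne 0.352, Brisco 0.304, Carrow 0.056.
Largest remainders: Arden, Eskel receive the extra seats.

Arden: 2; Brisco: 3; Carrow: 2; Dorne: 12; Eskel: 2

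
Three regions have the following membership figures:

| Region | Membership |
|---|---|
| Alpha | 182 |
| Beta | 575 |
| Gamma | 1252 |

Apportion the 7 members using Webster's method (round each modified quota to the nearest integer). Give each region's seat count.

Alpha=1, Beta=2, Gamma=4

Standard divisor 2009/7 ≈ 287; standard quotas: Alpha 0.634, Beta 2.003, Gamma 4.362.
Rounding to the nearest integer gives Alpha 1, Beta 2, Gamma 4 — total 7, matching the house size, so no adjustment is needed.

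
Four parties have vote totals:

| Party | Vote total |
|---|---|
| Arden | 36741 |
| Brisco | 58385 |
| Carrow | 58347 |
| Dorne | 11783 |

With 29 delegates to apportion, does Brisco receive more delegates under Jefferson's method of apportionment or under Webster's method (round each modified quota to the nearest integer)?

Jefferson

Jefferson: Arden 6, Brisco 11, Carrow 10, Dorne 2.
Webster: Arden 7, Brisco 10, Carrow 10, Dorne 2.
Brisco gets 11 under Jefferson and 10 under Webster.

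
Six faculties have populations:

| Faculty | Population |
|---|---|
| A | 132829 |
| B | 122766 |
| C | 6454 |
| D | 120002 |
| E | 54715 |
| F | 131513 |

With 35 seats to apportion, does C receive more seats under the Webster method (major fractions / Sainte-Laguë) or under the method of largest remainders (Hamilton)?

Webster: A 8, B 8, C 0, D 8, E 3, F 8.
Hamilton: A 8, B 8, C 1, D 7, E 3, F 8.
C gets 0 under Webster and 1 under Hamilton.

Hamilton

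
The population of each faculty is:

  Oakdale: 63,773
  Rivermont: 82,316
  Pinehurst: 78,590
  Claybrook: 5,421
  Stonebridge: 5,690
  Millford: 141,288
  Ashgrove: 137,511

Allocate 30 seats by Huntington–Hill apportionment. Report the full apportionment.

Oakdale: 4; Rivermont: 5; Pinehurst: 4; Claybrook: 1; Stonebridge: 1; Millford: 8; Ashgrove: 7

With divisor 18391: modified quotas Oakdale 3.468, Rivermont 4.476, Pinehurst 4.273, Claybrook 0.295, Stonebridge 0.309, Millford 7.682, Ashgrove 7.477.
Geometric-mean thresholds: Oakdale √(3·4)=3.464, Rivermont √(4·5)=4.472, Pinehurst √(4·5)=4.472, Claybrook (min 1), Stonebridge (min 1), Millford √(7·8)=7.483, Ashgrove √(7·8)=7.483.
Each quota rounded against its threshold gives Oakdale 4, Rivermont 5, Pinehurst 4, Claybrook 1, Stonebridge 1, Millford 8, Ashgrove 7 (total 30).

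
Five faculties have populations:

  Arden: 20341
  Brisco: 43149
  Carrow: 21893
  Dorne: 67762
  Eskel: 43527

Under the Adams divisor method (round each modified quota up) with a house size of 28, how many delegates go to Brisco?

Standard divisor 196672/28 ≈ 7024; standard quotas: Arden 2.896, Brisco 6.143, Carrow 3.117, Dorne 9.647, Eskel 6.197.
Rounding up gives 3, 7, 4, 10, 7 = 31 seats, so the divisor must be adjusted.
With modified divisor 7400: modified quotas Arden 2.749, Brisco 5.831, Carrow 2.959, Dorne 9.157, Eskel 5.882.
Rounding up: Arden 3, Brisco 6, Carrow 3, Dorne 10, Eskel 6 (total 28).
Brisco receives 6.

6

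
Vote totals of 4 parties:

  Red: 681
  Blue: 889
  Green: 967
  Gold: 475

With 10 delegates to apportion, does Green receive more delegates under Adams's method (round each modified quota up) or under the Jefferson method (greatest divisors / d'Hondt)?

Adams: Red 2, Blue 3, Green 3, Gold 2.
Jefferson: Red 2, Blue 3, Green 4, Gold 1.
Green gets 3 under Adams and 4 under Jefferson.

Jefferson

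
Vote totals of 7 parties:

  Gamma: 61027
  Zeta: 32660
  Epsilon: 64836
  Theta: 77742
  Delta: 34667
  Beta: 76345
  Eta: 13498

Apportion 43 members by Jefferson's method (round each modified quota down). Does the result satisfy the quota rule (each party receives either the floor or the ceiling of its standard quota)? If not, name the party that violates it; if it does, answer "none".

none

Standard quotas: Gamma 7.274, Zeta 3.893, Epsilon 7.728, Theta 9.266, Delta 4.132, Beta 9.099, Eta 1.609.
Jefferson allocation: Gamma 7, Zeta 4, Epsilon 8, Theta 10, Delta 4, Beta 9, Eta 1.
Every allocation lies between the lower and upper quota.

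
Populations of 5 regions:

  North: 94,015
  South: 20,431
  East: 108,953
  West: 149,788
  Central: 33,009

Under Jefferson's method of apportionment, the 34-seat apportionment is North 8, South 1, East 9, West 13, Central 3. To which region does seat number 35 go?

Priority for the next seat is population ÷ (current seats + 1).
Priorities: North 10446.111, South 10215.500, East 10895.300, West 10699.143, Central 8252.250.
Highest priority: East.

East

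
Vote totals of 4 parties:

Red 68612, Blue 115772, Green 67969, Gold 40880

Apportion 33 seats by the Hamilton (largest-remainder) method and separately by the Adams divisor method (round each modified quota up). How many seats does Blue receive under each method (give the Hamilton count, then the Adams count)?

Hamilton: Red 8, Blue 13, Green 8, Gold 4.
Adams: Red 8, Blue 12, Green 8, Gold 5.
Blue gets 13 under Hamilton and 12 under Adams.

13 and 12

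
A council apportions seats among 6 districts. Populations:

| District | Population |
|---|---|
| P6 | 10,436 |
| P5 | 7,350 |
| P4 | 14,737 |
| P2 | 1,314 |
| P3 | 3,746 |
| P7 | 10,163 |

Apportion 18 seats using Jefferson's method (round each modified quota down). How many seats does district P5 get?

Standard divisor 47746/18 ≈ 2652.556; standard quotas: P6 3.934, P5 2.771, P4 5.556, P2 0.495, P3 1.412, P7 3.831.
Rounding down gives 3, 2, 5, 0, 1, 3 = 14 seats, so the divisor must be adjusted.
With modified divisor 2300: modified quotas P6 4.537, P5 3.196, P4 6.407, P2 0.571, P3 1.629, P7 4.419.
Rounding down: P6 4, P5 3, P4 6, P2 0, P3 1, P7 4 (total 18).
P5 receives 3.

3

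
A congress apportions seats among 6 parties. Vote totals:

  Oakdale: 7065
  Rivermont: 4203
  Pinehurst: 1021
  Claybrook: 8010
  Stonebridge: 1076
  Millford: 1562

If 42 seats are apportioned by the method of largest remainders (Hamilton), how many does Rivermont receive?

Total 22937; standard divisor 22937/42 ≈ 546.119.
Standard quotas: Oakdale 12.9367, Rivermont 7.6961, Pinehurst 1.8696, Claybrook 14.6671, Stonebridge 1.9703, Millford 2.8602.
Lower quotas: Oakdale 12, Rivermont 7, Pinehurst 1, Claybrook 14, Stonebridge 1, Millford 2 (sum 37, leaving 5 seats).
Remainders in descending order: Stonebridge 0.9703, Oakdale 0.9367, Pinehurst 0.8696, Millford 0.8602, Rivermont 0.6961, Claybrook 0.6671.
Largest remainders: Stonebridge, Oakdale, Pinehurst, Millford, Rivermont receive the extra seats.
Rivermont receives 8.

8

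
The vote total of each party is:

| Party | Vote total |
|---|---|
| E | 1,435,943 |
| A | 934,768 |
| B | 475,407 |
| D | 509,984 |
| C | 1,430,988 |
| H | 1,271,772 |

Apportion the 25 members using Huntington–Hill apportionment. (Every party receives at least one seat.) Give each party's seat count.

E 6, A 4, B 2, D 2, C 6, H 5

With divisor 246727: modified quotas E 5.820, A 3.789, B 1.927, D 2.067, C 5.800, H 5.155.
Geometric-mean thresholds: E √(5·6)=5.477, A √(3·4)=3.464, B √(1·2)=1.414, D √(2·3)=2.449, C √(5·6)=5.477, H √(5·6)=5.477.
Each quota rounded against its threshold gives E 6, A 4, B 2, D 2, C 6, H 5 (total 25).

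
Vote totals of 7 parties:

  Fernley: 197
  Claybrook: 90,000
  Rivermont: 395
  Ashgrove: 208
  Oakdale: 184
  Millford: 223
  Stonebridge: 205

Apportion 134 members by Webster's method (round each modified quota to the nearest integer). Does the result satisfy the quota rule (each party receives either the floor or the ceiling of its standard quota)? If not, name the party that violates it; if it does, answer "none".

Claybrook

Standard quotas: Fernley 0.289, Claybrook 131.930, Rivermont 0.579, Ashgrove 0.305, Oakdale 0.270, Millford 0.327, Stonebridge 0.301.
Webster allocation: Fernley 0, Claybrook 133, Rivermont 1, Ashgrove 0, Oakdale 0, Millford 0, Stonebridge 0.
Claybrook has quota 131.930 (lower 131, upper 132) but receives 133 — outside the quota interval.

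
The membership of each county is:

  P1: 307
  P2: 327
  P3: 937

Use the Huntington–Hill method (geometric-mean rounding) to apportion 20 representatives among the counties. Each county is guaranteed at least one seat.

With divisor 78: modified quotas P1 3.936, P2 4.192, P3 12.013.
Geometric-mean thresholds: P1 √(3·4)=3.464, P2 √(4·5)=4.472, P3 √(12·13)=12.490.
Each quota rounded against its threshold gives P1 4, P2 4, P3 12 (total 20).

P1 4, P2 4, P3 12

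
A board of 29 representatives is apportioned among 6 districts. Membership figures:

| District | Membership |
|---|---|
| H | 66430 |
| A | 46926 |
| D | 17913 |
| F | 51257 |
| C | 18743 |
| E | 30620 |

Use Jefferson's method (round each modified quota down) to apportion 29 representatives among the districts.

Standard divisor 231889/29 ≈ 7996.172; standard quotas: H 8.308, A 5.869, D 2.240, F 6.410, C 2.344, E 3.829.
Rounding down gives 8, 5, 2, 6, 2, 3 = 26 seats, so the divisor must be adjusted.
With modified divisor 7350: modified quotas H 9.038, A 6.384, D 2.437, F 6.974, C 2.550, E 4.166.
Rounding down: H 9, A 6, D 2, F 6, C 2, E 4 (total 29).

H: 9, A: 6, D: 2, F: 6, C: 2, E: 4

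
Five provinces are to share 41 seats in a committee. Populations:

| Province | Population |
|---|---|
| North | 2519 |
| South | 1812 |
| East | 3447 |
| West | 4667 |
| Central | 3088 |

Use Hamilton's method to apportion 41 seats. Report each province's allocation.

Total 15533; standard divisor 15533/41 ≈ 378.854.
Standard quotas: North 6.649, South 4.783, East 9.098, West 12.319, Central 8.151.
Lower quotas: North 6, South 4, East 9, West 12, Central 8 (sum 39, leaving 2 seats).
Remainders in descending order: South 0.783, North 0.649, West 0.319, Central 0.151, East 0.098.
Largest remainders: South, North receive the extra seats.

North: 7; South: 5; East: 9; West: 12; Central: 8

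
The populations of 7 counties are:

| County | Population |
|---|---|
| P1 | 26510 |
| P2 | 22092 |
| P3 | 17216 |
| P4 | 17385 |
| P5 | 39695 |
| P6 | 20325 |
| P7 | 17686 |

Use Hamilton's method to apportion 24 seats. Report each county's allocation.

Total 160909; standard divisor 160909/24 ≈ 6704.542.
Standard quotas: P1 3.9540, P2 3.2951, P3 2.5678, P4 2.5930, P5 5.9206, P6 3.0315, P7 2.6379.
Lower quotas: P1 3, P2 3, P3 2, P4 2, P5 5, P6 3, P7 2 (sum 20, leaving 4 seats).
Remainders in descending order: P1 0.9540, P5 0.9206, P7 0.6379, P4 0.5930, P3 0.5678, P2 0.2951, P6 0.0315.
Largest remainders: P1, P5, P7, P4 receive the extra seats.

P1: 4, P2: 3, P3: 2, P4: 3, P5: 6, P6: 3, P7: 3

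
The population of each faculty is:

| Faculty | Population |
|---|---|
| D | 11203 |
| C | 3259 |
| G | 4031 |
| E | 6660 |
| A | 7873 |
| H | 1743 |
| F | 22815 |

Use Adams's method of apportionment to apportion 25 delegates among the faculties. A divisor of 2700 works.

With modified divisor 2700: modified quotas D 4.149, C 1.207, G 1.493, E 2.467, A 2.916, H 0.646, F 8.450.
Rounding up: D 5, C 2, G 2, E 3, A 3, H 1, F 9 (total 25).

D=5, C=2, G=2, E=3, A=3, H=1, F=9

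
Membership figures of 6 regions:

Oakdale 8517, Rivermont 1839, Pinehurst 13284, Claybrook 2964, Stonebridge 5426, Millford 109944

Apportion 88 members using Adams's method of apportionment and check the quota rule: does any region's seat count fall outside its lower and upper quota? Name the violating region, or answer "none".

Millford

Standard quotas: Oakdale 5.279, Rivermont 1.140, Pinehurst 8.234, Claybrook 1.837, Stonebridge 3.363, Millford 68.147.
Adams allocation: Oakdale 6, Rivermont 2, Pinehurst 8, Claybrook 2, Stonebridge 4, Millford 66.
Millford has quota 68.147 (lower 68, upper 69) but receives 66 — outside the quota interval.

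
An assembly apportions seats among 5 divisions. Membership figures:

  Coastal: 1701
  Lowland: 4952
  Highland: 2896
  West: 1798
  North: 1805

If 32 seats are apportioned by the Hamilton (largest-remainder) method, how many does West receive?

The standard divisor is 13152/32 = 411.
Standard quotas: Coastal 4.139, Lowland 12.049, Highland 7.046, West 4.375, North 4.392.
Lower quotas: Coastal 4, Lowland 12, Highland 7, West 4, North 4 (sum 31, leaving 1 seat).
Remainders in descending order: North 0.392, West 0.375, Coastal 0.139, Lowland 0.049, Highland 0.046.
Largest remainder: North receives the extra seat.
West receives 4.

4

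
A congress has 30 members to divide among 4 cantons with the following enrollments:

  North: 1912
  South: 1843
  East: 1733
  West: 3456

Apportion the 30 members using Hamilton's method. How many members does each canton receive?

North 6, South 6, East 6, West 12

Total 8944; standard divisor 8944/30 ≈ 298.133.
Standard quotas: North 6.413, South 6.182, East 5.813, West 11.592.
Lower quotas: North 6, South 6, East 5, West 11 (sum 28, leaving 2 seats).
Remainders in descending order: East 0.813, West 0.592, North 0.413, South 0.182.
The surplus seats go to East, West.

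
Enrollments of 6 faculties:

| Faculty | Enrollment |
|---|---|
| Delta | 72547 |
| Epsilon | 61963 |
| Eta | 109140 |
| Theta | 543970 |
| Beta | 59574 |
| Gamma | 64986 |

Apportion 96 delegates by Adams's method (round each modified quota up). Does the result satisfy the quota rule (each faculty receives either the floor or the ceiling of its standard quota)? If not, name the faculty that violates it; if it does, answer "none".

Standard quotas: Delta 7.635, Epsilon 6.521, Eta 11.486, Theta 57.249, Beta 6.270, Gamma 6.839.
Adams allocation: Delta 8, Epsilon 7, Eta 12, Theta 55, Beta 7, Gamma 7.
Theta has quota 57.249 (lower 57, upper 58) but receives 55 — outside the quota interval.

Theta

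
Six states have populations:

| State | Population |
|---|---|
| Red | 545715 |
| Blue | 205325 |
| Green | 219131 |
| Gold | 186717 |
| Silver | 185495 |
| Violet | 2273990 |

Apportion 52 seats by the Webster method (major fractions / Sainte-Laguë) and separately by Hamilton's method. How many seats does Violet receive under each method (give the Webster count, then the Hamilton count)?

Webster: Red 8, Blue 3, Green 3, Gold 3, Silver 3, Violet 32.
Hamilton: Red 8, Blue 3, Green 3, Gold 3, Silver 2, Violet 33.
Violet gets 32 under Webster and 33 under Hamilton.

32 and 33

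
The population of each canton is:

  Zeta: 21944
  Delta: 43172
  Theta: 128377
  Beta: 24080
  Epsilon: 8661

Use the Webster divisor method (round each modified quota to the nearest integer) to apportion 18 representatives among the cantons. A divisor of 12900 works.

Zeta 2, Delta 3, Theta 10, Beta 2, Epsilon 1

With modified divisor 12900: modified quotas Zeta 1.701, Delta 3.347, Theta 9.952, Beta 1.867, Epsilon 0.671.
Rounding to the nearest integer: Zeta 2, Delta 3, Theta 10, Beta 2, Epsilon 1 (total 18).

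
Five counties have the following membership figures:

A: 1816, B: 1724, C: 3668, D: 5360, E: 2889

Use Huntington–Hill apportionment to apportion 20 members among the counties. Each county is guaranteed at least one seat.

A 2, B 2, C 5, D 7, E 4

With divisor 781: modified quotas A 2.325, B 2.207, C 4.697, D 6.863, E 3.699.
Geometric-mean thresholds: A √(2·3)=2.449, B √(2·3)=2.449, C √(4·5)=4.472, D √(6·7)=6.481, E √(3·4)=3.464.
Each quota rounded against its threshold gives A 2, B 2, C 5, D 7, E 4 (total 20).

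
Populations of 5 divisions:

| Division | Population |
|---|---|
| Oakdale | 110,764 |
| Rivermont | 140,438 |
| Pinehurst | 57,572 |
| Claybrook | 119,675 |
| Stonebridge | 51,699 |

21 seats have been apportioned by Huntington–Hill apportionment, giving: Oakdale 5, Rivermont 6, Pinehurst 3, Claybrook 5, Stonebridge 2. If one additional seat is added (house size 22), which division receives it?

Priority for the next seat is population ÷ (√(s·(s+1))).
Priorities: Oakdale 20222.647, Rivermont 21670.054, Pinehurst 16619.605, Claybrook 21849.566, Stonebridge 21106.028.
Highest priority: Claybrook.

Claybrook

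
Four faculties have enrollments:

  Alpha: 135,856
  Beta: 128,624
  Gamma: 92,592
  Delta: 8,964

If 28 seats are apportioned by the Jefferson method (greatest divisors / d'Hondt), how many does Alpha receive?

Standard divisor 366036/28 ≈ 13072.714; standard quotas: Alpha 10.392, Beta 9.839, Gamma 7.083, Delta 0.686.
Rounding down gives 10, 9, 7, 0 = 26 seats, so the divisor must be adjusted.
With modified divisor 12000: modified quotas Alpha 11.321, Beta 10.719, Gamma 7.716, Delta 0.747.
Rounding down: Alpha 11, Beta 10, Gamma 7, Delta 0 (total 28).
Alpha receives 11.

11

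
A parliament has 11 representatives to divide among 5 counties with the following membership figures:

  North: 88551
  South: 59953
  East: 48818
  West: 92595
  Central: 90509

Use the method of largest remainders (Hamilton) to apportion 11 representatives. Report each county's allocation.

North=2, South=2, East=1, West=3, Central=3

Standard divisor: 380426 ÷ 11 ≈ 34584.182.
Standard quotas: North 2.5604, South 1.7335, East 1.4116, West 2.6774, Central 2.6171.
Lower quotas: North 2, South 1, East 1, West 2, Central 2 (sum 8, leaving 3 seats).
Remainders in descending order: South 0.7335, West 0.6774, Central 0.6171, North 0.5604, East 0.4116.
Largest remainders: South, West, Central receive the extra seats.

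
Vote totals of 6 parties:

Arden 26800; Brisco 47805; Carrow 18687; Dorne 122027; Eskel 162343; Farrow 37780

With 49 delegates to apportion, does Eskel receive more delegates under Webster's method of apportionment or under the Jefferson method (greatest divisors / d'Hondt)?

Jefferson

Webster: Arden 3, Brisco 6, Carrow 2, Dorne 15, Eskel 19, Farrow 4.
Jefferson: Arden 3, Brisco 5, Carrow 2, Dorne 15, Eskel 20, Farrow 4.
Eskel gets 19 under Webster and 20 under Jefferson.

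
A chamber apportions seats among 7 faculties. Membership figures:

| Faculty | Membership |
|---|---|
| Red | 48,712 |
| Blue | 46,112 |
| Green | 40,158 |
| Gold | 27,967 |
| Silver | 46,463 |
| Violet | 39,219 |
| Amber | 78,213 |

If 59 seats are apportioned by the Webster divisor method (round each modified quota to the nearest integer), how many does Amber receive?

14

Standard divisor 326844/59 ≈ 5539.729; standard quotas: Red 8.793, Blue 8.324, Green 7.249, Gold 5.048, Silver 8.387, Violet 7.080, Amber 14.119.
Rounding to the nearest integer gives 9, 8, 7, 5, 8, 7, 14 = 58 seats, so the divisor must be adjusted.
With modified divisor 5450: modified quotas Red 8.938, Blue 8.461, Green 7.368, Gold 5.132, Silver 8.525, Violet 7.196, Amber 14.351.
Rounding to the nearest integer: Red 9, Blue 8, Green 7, Gold 5, Silver 9, Violet 7, Amber 14 (total 59).
Amber receives 14.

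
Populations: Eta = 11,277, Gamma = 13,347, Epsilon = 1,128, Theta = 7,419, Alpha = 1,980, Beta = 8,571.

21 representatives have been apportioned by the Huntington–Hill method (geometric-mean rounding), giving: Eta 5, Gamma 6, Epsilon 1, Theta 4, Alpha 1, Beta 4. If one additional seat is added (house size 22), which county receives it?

Priority for the next seat is population ÷ (√(s·(s+1))).
Priorities: Eta 2058.889, Gamma 2059.487, Epsilon 797.616, Theta 1658.939, Alpha 1400.071, Beta 1916.534.
Highest priority: Gamma.

Gamma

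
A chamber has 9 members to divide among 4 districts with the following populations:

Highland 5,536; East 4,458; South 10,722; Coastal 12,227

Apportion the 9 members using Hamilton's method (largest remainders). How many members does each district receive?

Highland 2, East 1, South 3, Coastal 3

Total 32943; standard divisor 32943/9 ≈ 3660.333.
Standard quotas: Highland 1.5124, East 1.2179, South 2.9292, Coastal 3.3404.
Lower quotas: Highland 1, East 1, South 2, Coastal 3 (sum 7, leaving 2 seats).
Remainders in descending order: South 0.9292, Highland 0.5124, Coastal 0.3404, East 0.2179.
Largest remainders: South, Highland receive the extra seats.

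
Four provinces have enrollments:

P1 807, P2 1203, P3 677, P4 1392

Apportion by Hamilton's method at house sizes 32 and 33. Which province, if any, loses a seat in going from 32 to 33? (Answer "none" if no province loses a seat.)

At 32 seats: P1 6, P2 10, P3 5, P4 11.
At 33 seats: P1 7, P2 10, P3 5, P4 11.
No province's allocation decreased.

none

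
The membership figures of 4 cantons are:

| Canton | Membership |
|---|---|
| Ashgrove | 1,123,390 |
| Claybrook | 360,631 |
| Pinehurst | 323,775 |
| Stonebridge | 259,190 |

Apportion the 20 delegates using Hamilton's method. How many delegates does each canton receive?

Standard divisor: 2066986 ÷ 20 ≈ 103349.3.
Standard quotas: Ashgrove 10.8698, Claybrook 3.4894, Pinehurst 3.1328, Stonebridge 2.5079.
Lower quotas: Ashgrove 10, Claybrook 3, Pinehurst 3, Stonebridge 2 (sum 18, leaving 2 seats).
Remainders in descending order: Ashgrove 0.8698, Stonebridge 0.5079, Claybrook 0.4894, Pinehurst 0.1328.
The surplus seats go to Ashgrove, Stonebridge.

Ashgrove 11, Claybrook 3, Pinehurst 3, Stonebridge 3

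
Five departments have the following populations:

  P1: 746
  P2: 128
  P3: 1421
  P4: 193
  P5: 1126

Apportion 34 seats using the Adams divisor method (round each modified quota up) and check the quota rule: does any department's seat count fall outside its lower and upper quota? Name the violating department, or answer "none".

Standard quotas: P1 7.018, P2 1.204, P3 13.369, P4 1.816, P5 10.593.
Adams allocation: P1 7, P2 2, P3 13, P4 2, P5 10.
Every allocation lies between the lower and upper quota.

none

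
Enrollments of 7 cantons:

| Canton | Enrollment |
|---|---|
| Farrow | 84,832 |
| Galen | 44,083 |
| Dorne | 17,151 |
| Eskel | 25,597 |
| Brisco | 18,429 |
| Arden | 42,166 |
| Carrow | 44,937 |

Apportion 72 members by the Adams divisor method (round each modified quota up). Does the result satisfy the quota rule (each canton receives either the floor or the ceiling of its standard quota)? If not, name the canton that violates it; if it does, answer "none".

Standard quotas: Farrow 22.035, Galen 11.450, Dorne 4.455, Eskel 6.649, Brisco 4.787, Arden 10.952, Carrow 11.672.
Adams allocation: Farrow 21, Galen 11, Dorne 5, Eskel 7, Brisco 5, Arden 11, Carrow 12.
Farrow has quota 22.035 (lower 22, upper 23) but receives 21 — outside the quota interval.

Farrow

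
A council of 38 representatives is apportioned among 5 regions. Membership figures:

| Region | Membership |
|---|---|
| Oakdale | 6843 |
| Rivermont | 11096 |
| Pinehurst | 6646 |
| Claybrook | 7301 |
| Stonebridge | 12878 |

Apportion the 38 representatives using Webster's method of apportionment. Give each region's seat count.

Oakdale=6, Rivermont=9, Pinehurst=6, Claybrook=6, Stonebridge=11

Standard divisor 44764/38 ≈ 1178; standard quotas: Oakdale 5.809, Rivermont 9.419, Pinehurst 5.642, Claybrook 6.198, Stonebridge 10.932.
Rounding to the nearest integer gives Oakdale 6, Rivermont 9, Pinehurst 6, Claybrook 6, Stonebridge 11 — total 38, matching the house size, so no adjustment is needed.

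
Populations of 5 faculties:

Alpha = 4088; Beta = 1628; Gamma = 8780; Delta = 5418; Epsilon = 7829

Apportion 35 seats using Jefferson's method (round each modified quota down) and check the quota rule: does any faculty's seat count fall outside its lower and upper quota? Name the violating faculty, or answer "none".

none

Standard quotas: Alpha 5.157, Beta 2.054, Gamma 11.077, Delta 6.835, Epsilon 9.877.
Jefferson allocation: Alpha 5, Beta 2, Gamma 11, Delta 7, Epsilon 10.
Every allocation lies between the lower and upper quota.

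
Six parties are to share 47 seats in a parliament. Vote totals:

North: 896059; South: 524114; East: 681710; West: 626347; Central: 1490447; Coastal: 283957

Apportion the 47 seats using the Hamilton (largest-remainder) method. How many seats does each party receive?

North 9; South 5; East 7; West 7; Central 16; Coastal 3

Standard divisor: 4502634 ÷ 47 ≈ 95800.723.
Standard quotas: North 9.3534, South 5.4709, East 7.1159, West 6.5380, Central 15.5578, Coastal 2.9640.
Lower quotas: North 9, South 5, East 7, West 6, Central 15, Coastal 2 (sum 44, leaving 3 seats).
Remainders in descending order: Coastal 0.9640, Central 0.5578, West 0.5380, South 0.4709, North 0.3534, East 0.1159.
The surplus seats go to Coastal, Central, West.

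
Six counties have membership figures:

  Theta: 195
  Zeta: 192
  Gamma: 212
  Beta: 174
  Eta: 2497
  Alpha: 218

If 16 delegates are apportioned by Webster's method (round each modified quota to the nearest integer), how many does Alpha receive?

Standard divisor 3488/16 ≈ 218; standard quotas: Theta 0.894, Zeta 0.881, Gamma 0.972, Beta 0.798, Eta 11.454, Alpha 1.000.
Rounding to the nearest integer gives Theta 1, Zeta 1, Gamma 1, Beta 1, Eta 11, Alpha 1 — total 16, matching the house size, so no adjustment is needed.
Alpha receives 1.

1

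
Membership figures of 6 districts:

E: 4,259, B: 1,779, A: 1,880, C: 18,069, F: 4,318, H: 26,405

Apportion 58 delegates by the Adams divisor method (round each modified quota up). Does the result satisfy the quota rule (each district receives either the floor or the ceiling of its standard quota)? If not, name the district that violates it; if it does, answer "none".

Standard quotas: E 4.356, B 1.819, A 1.923, C 18.480, F 4.416, H 27.006.
Adams allocation: E 5, B 2, A 2, C 18, F 5, H 26.
H has quota 27.006 (lower 27, upper 28) but receives 26 — outside the quota interval.

H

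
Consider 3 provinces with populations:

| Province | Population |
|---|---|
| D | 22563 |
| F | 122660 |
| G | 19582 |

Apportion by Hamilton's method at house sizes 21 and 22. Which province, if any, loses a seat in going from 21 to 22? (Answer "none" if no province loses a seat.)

none

At 21 seats: D 3, F 16, G 2.
At 22 seats: D 3, F 16, G 3.
No province's allocation decreased.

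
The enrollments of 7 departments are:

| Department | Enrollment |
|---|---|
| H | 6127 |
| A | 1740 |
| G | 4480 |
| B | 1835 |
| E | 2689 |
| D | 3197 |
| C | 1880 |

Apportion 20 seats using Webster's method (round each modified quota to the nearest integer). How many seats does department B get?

Standard divisor 21948/20 ≈ 1097.4; standard quotas: H 5.583, A 1.586, G 4.082, B 1.672, E 2.450, D 2.913, C 1.713.
Rounding to the nearest integer gives 6, 2, 4, 2, 2, 3, 2 = 21 seats, so the divisor must be adjusted.
With modified divisor 1140: modified quotas H 5.375, A 1.526, G 3.930, B 1.610, E 2.359, D 2.804, C 1.649.
Rounding to the nearest integer: H 5, A 2, G 4, B 2, E 2, D 3, C 2 (total 20).
B receives 2.

2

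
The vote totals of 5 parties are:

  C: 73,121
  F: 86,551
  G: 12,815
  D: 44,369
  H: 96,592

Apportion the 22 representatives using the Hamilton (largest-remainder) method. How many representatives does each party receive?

Total 313448; standard divisor 313448/22 ≈ 14247.636.
Standard quotas: C 5.1321, F 6.0748, G 0.8994, D 3.1141, H 6.7795.
Lower quotas: C 5, F 6, G 0, D 3, H 6 (sum 20, leaving 2 seats).
Remainders in descending order: G 0.8994, H 0.7795, C 0.1321, D 0.1141, F 0.0748.
Largest remainders: G, H receive the extra seats.

C: 5, F: 6, G: 1, D: 3, H: 7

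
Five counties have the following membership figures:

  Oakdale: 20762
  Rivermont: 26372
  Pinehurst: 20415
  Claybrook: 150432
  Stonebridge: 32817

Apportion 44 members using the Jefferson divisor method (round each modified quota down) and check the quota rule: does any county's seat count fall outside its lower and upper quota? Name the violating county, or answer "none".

Standard quotas: Oakdale 3.642, Rivermont 4.627, Pinehurst 3.582, Claybrook 26.392, Stonebridge 5.757.
Jefferson allocation: Oakdale 3, Rivermont 4, Pinehurst 3, Claybrook 28, Stonebridge 6.
Claybrook has quota 26.392 (lower 26, upper 27) but receives 28 — outside the quota interval.

Claybrook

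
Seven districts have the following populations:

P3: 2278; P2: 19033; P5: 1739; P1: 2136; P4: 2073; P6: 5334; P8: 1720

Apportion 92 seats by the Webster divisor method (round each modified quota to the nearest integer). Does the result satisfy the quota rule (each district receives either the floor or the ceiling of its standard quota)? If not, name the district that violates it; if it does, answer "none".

P2

Standard quotas: P3 6.108, P2 51.031, P5 4.663, P1 5.727, P4 5.558, P6 14.302, P8 4.612.
Webster allocation: P3 6, P2 50, P5 5, P1 6, P4 6, P6 14, P8 5.
P2 has quota 51.031 (lower 51, upper 52) but receives 50 — outside the quota interval.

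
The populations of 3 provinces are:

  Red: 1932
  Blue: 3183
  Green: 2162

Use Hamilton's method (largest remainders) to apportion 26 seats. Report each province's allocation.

Red 7, Blue 11, Green 8

Standard divisor: 7277 ÷ 26 ≈ 279.885.
Standard quotas: Red 6.903, Blue 11.373, Green 7.725.
Lower quotas: Red 6, Blue 11, Green 7 (sum 24, leaving 2 seats).
Remainders in descending order: Red 0.903, Green 0.725, Blue 0.373.
Largest remainders: Red, Green receive the extra seats.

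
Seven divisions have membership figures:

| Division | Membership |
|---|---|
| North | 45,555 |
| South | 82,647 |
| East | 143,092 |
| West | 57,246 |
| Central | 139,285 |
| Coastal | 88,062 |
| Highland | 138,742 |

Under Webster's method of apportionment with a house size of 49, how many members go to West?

4

Standard divisor 694629/49 ≈ 14176.102; standard quotas: North 3.214, South 5.830, East 10.094, West 4.038, Central 9.825, Coastal 6.212, Highland 9.787.
Rounding to the nearest integer gives North 3, South 6, East 10, West 4, Central 10, Coastal 6, Highland 10 — total 49, matching the house size, so no adjustment is needed.
West receives 4.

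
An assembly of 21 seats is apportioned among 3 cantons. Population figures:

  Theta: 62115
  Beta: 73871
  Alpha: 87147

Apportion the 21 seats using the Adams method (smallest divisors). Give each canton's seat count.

Theta 6; Beta 7; Alpha 8

Standard divisor 223133/21 ≈ 10625.381; standard quotas: Theta 5.846, Beta 6.952, Alpha 8.202.
Rounding up gives 6, 7, 9 = 22 seats, so the divisor must be adjusted.
With modified divisor 11600: modified quotas Theta 5.355, Beta 6.368, Alpha 7.513.
Rounding up: Theta 6, Beta 7, Alpha 8 (total 21).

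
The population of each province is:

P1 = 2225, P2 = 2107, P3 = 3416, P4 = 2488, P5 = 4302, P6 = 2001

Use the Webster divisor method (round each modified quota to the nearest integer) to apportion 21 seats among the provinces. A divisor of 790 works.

With modified divisor 790: modified quotas P1 2.816, P2 2.667, P3 4.324, P4 3.149, P5 5.446, P6 2.533.
Rounding to the nearest integer: P1 3, P2 3, P3 4, P4 3, P5 5, P6 3 (total 21).

P1 3, P2 3, P3 4, P4 3, P5 5, P6 3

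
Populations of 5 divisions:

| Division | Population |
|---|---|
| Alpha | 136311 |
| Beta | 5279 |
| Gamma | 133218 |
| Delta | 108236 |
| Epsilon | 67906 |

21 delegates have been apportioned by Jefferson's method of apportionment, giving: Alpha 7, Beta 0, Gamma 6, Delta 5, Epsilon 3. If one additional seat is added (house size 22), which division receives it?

Priority for the next seat is population ÷ (current seats + 1).
Priorities: Alpha 17038.875, Beta 5279.000, Gamma 19031.143, Delta 18039.333, Epsilon 16976.500.
Highest priority: Gamma.

Gamma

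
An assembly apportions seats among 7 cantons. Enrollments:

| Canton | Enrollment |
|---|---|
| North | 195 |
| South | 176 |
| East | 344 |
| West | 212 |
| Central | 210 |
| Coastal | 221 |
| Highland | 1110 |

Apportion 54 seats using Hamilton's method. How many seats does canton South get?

4

Total 2468; standard divisor 2468/54 ≈ 45.704.
Standard quotas: North 4.267, South 3.851, East 7.527, West 4.639, Central 4.595, Coastal 4.835, Highland 24.287.
Lower quotas: North 4, South 3, East 7, West 4, Central 4, Coastal 4, Highland 24 (sum 50, leaving 4 seats).
Remainders in descending order: South 0.851, Coastal 0.835, West 0.639, Central 0.595, East 0.527, Highland 0.287, North 0.267.
The surplus seats go to South, Coastal, West, Central.
South receives 4.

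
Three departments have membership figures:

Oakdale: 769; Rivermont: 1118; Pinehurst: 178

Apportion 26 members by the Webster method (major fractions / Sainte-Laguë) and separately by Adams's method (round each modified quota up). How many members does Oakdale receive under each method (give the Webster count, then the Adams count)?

Webster: Oakdale 10, Rivermont 14, Pinehurst 2.
Adams: Oakdale 9, Rivermont 14, Pinehurst 3.
Oakdale gets 10 under Webster and 9 under Adams.

10 and 9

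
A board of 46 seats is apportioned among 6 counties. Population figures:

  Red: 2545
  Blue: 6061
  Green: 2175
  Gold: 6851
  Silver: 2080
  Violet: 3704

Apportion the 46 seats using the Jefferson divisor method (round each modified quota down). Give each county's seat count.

Standard divisor 23416/46 ≈ 509.043; standard quotas: Red 5.000, Blue 11.907, Green 4.273, Gold 13.459, Silver 4.086, Violet 7.276.
Rounding down gives 4, 11, 4, 13, 4, 7 = 43 seats, so the divisor must be adjusted.
With modified divisor 480: modified quotas Red 5.302, Blue 12.627, Green 4.531, Gold 14.273, Silver 4.333, Violet 7.717.
Rounding down: Red 5, Blue 12, Green 4, Gold 14, Silver 4, Violet 7 (total 46).

Red: 5; Blue: 12; Green: 4; Gold: 14; Silver: 4; Violet: 7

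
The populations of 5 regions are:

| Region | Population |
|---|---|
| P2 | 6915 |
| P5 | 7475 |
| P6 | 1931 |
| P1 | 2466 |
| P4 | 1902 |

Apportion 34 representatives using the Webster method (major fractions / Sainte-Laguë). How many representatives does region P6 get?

Standard divisor 20689/34 ≈ 608.5; standard quotas: P2 11.364, P5 12.284, P6 3.173, P1 4.053, P4 3.126.
Rounding to the nearest integer gives 11, 12, 3, 4, 3 = 33 seats, so the divisor must be adjusted.
With modified divisor 600: modified quotas P2 11.525, P5 12.458, P6 3.218, P1 4.110, P4 3.170.
Rounding to the nearest integer: P2 12, P5 12, P6 3, P1 4, P4 3 (total 34).
P6 receives 3.

3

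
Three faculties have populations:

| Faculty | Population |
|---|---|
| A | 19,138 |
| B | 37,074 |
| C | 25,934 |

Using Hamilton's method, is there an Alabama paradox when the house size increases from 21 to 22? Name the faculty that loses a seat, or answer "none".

At 21 seats: A 5, B 9, C 7.
At 22 seats: A 5, B 10, C 7.
No faculty's allocation decreased.

none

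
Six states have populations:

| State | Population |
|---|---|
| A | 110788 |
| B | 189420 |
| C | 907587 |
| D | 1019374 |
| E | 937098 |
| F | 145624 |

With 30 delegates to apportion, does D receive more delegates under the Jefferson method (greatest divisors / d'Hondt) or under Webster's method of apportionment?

Jefferson

Jefferson: A 1, B 1, C 8, D 10, E 9, F 1.
Webster: A 1, B 2, C 8, D 9, E 9, F 1.
D gets 10 under Jefferson and 9 under Webster.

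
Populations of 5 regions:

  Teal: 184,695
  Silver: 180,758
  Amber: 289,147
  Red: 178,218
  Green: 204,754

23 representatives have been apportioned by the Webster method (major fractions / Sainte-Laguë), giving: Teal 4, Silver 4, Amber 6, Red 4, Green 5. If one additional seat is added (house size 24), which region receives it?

Amber

Priority for the next seat is population ÷ (current seats + 0.5).
Priorities: Teal 41043.333, Silver 40168.444, Amber 44484.154, Red 39604.000, Green 37228.000.
Highest priority: Amber.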